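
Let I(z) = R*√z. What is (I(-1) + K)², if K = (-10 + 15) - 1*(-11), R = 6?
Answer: 220 + 192*I ≈ 220.0 + 192.0*I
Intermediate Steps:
I(z) = 6*√z
K = 16 (K = 5 + 11 = 16)
(I(-1) + K)² = (6*√(-1) + 16)² = (6*I + 16)² = (16 + 6*I)²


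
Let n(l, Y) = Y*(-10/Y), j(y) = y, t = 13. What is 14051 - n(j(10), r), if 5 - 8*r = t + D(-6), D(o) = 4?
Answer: 14061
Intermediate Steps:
r = -3/2 (r = 5/8 - (13 + 4)/8 = 5/8 - ⅛*17 = 5/8 - 17/8 = -3/2 ≈ -1.5000)
n(l, Y) = -10
14051 - n(j(10), r) = 14051 - 1*(-10) = 14051 + 10 = 14061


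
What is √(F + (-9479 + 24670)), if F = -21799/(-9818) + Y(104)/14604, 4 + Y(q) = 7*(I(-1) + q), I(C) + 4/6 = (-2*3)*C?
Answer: 13*√115513925412429086/35845518 ≈ 123.26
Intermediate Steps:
I(C) = -⅔ - 6*C (I(C) = -⅔ + (-2*3)*C = -⅔ - 6*C)
Y(q) = 100/3 + 7*q (Y(q) = -4 + 7*((-⅔ - 6*(-1)) + q) = -4 + 7*((-⅔ + 6) + q) = -4 + 7*(16/3 + q) = -4 + (112/3 + 7*q) = 100/3 + 7*q)
F = 244370525/107536554 (F = -21799/(-9818) + (100/3 + 7*104)/14604 = -21799*(-1/9818) + (100/3 + 728)*(1/14604) = 21799/9818 + (2284/3)*(1/14604) = 21799/9818 + 571/10953 = 244370525/107536554 ≈ 2.2724)
√(F + (-9479 + 24670)) = √(244370525/107536554 + (-9479 + 24670)) = √(244370525/107536554 + 15191) = √(1633832162339/107536554) = 13*√115513925412429086/35845518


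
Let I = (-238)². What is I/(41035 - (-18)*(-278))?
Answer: 56644/36031 ≈ 1.5721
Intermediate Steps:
I = 56644
I/(41035 - (-18)*(-278)) = 56644/(41035 - (-18)*(-278)) = 56644/(41035 - 1*5004) = 56644/(41035 - 5004) = 56644/36031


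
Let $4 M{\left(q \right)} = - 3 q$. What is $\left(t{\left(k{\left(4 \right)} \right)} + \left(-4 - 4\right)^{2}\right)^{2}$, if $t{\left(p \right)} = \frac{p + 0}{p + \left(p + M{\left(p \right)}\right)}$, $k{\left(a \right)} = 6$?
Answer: $\frac{104976}{25} \approx 4199.0$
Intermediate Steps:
$M{\left(q \right)} = - \frac{3 q}{4}$ ($M{\left(q \right)} = \frac{\left(-3\right) q}{4} = - \frac{3 q}{4}$)
$t{\left(p \right)} = \frac{4}{5}$ ($t{\left(p \right)} = \frac{p + 0}{p + \left(p - \frac{3 p}{4}\right)} = \frac{p}{p + \frac{p}{4}} = \frac{p}{\frac{5}{4} p} = p \frac{4}{5 p} = \frac{4}{5}$)
$\left(t{\left(k{\left(4 \right)} \right)} + \left(-4 - 4\right)^{2}\right)^{2} = \left(\frac{4}{5} + \left(-4 - 4\right)^{2}\right)^{2} = \left(\frac{4}{5} + \left(-8\right)^{2}\right)^{2} = \left(\frac{4}{5} + 64\right)^{2} = \left(\frac{324}{5}\right)^{2} = \frac{104976}{25}$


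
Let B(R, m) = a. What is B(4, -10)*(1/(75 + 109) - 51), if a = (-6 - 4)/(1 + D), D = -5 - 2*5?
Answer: -46915/1288 ≈ -36.425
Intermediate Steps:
D = -15 (D = -5 - 10 = -15)
a = 5/7 (a = (-6 - 4)/(1 - 15) = -10/(-14) = -10*(-1/14) = 5/7 ≈ 0.71429)
B(R, m) = 5/7
B(4, -10)*(1/(75 + 109) - 51) = 5*(1/(75 + 109) - 51)/7 = 5*(1/184 - 51)/7 = (5/7)*(-9383/184) = -46915/1288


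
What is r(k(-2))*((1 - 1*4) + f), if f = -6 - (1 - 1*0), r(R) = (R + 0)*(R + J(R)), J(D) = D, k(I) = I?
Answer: -80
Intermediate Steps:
r(R) = 2*R² (r(R) = (R + 0)*(R + R) = R*(2*R) = 2*R²)
f = -7 (f = -6 - (1 + 0) = -6 - 1*1 = -6 - 1 = -7)
r(k(-2))*((1 - 1*4) + f) = (2*(-2)²)*((1 - 1*4) - 7) = (2*4)*((1 - 4) - 7) = 8*(-3 - 7) = 8*(-10) = -80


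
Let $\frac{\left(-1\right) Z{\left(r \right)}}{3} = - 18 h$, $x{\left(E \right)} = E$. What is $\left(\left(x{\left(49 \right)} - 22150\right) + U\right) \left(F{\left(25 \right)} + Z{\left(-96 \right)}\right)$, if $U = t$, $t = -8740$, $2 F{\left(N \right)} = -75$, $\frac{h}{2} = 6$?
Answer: $- \frac{37656861}{2} \approx -1.8828 \cdot 10^{7}$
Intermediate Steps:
$h = 12$ ($h = 2 \cdot 6 = 12$)
$F{\left(N \right)} = - \frac{75}{2}$ ($F{\left(N \right)} = \frac{1}{2} \left(-75\right) = - \frac{75}{2}$)
$Z{\left(r \right)} = 648$ ($Z{\left(r \right)} = - 3 \left(\left(-18\right) 12\right) = \left(-3\right) \left(-216\right) = 648$)
$U = -8740$
$\left(\left(x{\left(49 \right)} - 22150\right) + U\right) \left(F{\left(25 \right)} + Z{\left(-96 \right)}\right) = \left(\left(49 - 22150\right) - 8740\right) \left(- \frac{75}{2} + 648\right) = \left(\left(49 - 22150\right) - 8740\right) \frac{1221}{2} = \left(-22101 - 8740\right) \frac{1221}{2} = \left(-30841\right) \frac{1221}{2} = - \frac{37656861}{2}$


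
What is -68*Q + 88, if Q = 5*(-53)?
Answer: 18108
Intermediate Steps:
Q = -265
-68*Q + 88 = -68*(-265) + 88 = 18020 + 88 = 18108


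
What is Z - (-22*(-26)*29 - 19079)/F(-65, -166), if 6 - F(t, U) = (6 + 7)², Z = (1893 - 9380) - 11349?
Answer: -3072759/163 ≈ -18851.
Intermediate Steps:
Z = -18836 (Z = -7487 - 11349 = -18836)
F(t, U) = -163 (F(t, U) = 6 - (6 + 7)² = 6 - 1*13² = 6 - 1*169 = 6 - 169 = -163)
Z - (-22*(-26)*29 - 19079)/F(-65, -166) = -18836 - (-22*(-26)*29 - 19079)/(-163) = -18836 - (572*29 - 19079)*(-1)/163 = -18836 - (16588 - 19079)*(-1)/163 = -18836 - (-2491)*(-1)/163 = -18836 - 1*2491/163 = -18836 - 2491/163 = -3072759/163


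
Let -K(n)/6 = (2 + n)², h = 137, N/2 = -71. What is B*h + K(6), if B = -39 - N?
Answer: 13727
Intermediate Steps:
N = -142 (N = 2*(-71) = -142)
K(n) = -6*(2 + n)²
B = 103 (B = -39 - 1*(-142) = -39 + 142 = 103)
B*h + K(6) = 103*137 - 6*(2 + 6)² = 14111 - 6*8² = 14111 - 6*64 = 14111 - 384 = 13727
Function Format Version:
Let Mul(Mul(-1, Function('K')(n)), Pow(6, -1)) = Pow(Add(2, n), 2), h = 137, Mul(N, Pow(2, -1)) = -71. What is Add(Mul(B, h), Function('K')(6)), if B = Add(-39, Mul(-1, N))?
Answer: 13727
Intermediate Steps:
N = -142 (N = Mul(2, -71) = -142)
Function('K')(n) = Mul(-6, Pow(Add(2, n), 2))
B = 103 (B = Add(-39, Mul(-1, -142)) = Add(-39, 142) = 103)
Add(Mul(B, h), Function('K')(6)) = Add(Mul(103, 137), Mul(-6, Pow(Add(2, 6), 2))) = Add(14111, Mul(-6, Pow(8, 2))) = Add(14111, Mul(-6, 64)) = Add(14111, -384) = 13727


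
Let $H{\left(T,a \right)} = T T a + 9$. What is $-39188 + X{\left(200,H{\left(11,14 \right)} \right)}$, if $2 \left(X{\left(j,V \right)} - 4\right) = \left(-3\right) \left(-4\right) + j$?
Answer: $-39078$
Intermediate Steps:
$H{\left(T,a \right)} = 9 + a T^{2}$ ($H{\left(T,a \right)} = T^{2} a + 9 = a T^{2} + 9 = 9 + a T^{2}$)
$X{\left(j,V \right)} = 10 + \frac{j}{2}$ ($X{\left(j,V \right)} = 4 + \frac{\left(-3\right) \left(-4\right) + j}{2} = 4 + \frac{12 + j}{2} = 4 + \left(6 + \frac{j}{2}\right) = 10 + \frac{j}{2}$)
$-39188 + X{\left(200,H{\left(11,14 \right)} \right)} = -39188 + \left(10 + \frac{1}{2} \cdot 200\right) = -39188 + \left(10 + 100\right) = -39188 + 110 = -39078$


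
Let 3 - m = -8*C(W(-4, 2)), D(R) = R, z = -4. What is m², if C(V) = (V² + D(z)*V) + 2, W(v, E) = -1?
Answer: 3481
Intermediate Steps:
C(V) = 2 + V² - 4*V (C(V) = (V² - 4*V) + 2 = 2 + V² - 4*V)
m = 59 (m = 3 - (-8)*(2 + (-1)² - 4*(-1)) = 3 - (-8)*(2 + 1 + 4) = 3 - (-8)*7 = 3 - 1*(-56) = 3 + 56 = 59)
m² = 59² = 3481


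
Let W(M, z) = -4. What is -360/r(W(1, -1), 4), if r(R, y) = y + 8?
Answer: -30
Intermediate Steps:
r(R, y) = 8 + y
-360/r(W(1, -1), 4) = -360/(8 + 4) = -360/12 = -360*1/12 = -30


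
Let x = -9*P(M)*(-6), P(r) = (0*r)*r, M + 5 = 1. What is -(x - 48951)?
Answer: 48951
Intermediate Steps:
M = -4 (M = -5 + 1 = -4)
P(r) = 0 (P(r) = 0*r = 0)
x = 0 (x = -9*0*(-6) = 0*(-6) = 0)
-(x - 48951) = -(0 - 48951) = -1*(-48951) = 48951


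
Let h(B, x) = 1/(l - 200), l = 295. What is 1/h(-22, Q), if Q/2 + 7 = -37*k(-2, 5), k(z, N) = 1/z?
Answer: 95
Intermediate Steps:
Q = 23 (Q = -14 + 2*(-37/(-2)) = -14 + 2*(-37*(-½)) = -14 + 2*(37/2) = -14 + 37 = 23)
h(B, x) = 1/95 (h(B, x) = 1/(295 - 200) = 1/95)
1/h(-22, Q) = 1/(1/95) = 95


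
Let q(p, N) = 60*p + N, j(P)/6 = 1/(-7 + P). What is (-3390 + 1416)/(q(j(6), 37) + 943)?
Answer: -987/310 ≈ -3.1839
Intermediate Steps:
j(P) = 6/(-7 + P)
q(p, N) = N + 60*p
(-3390 + 1416)/(q(j(6), 37) + 943) = (-3390 + 1416)/((37 + 60*(6/(-7 + 6))) + 943) = -1974/((37 + 60*(6/(-1))) + 943) = -1974/((37 + 60*(6*(-1))) + 943) = -1974/((37 + 60*(-6)) + 943) = -1974/((37 - 360) + 943) = -1974/(-323 + 943) = -1974/620 = -1974*1/620 = -987/310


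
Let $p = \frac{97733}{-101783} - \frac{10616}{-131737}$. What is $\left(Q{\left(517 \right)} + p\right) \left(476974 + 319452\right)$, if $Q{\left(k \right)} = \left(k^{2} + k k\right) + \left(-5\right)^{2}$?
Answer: $\frac{5708987905565382129920}{13408587071} \approx 4.2577 \cdot 10^{11}$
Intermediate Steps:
$Q{\left(k \right)} = 25 + 2 k^{2}$ ($Q{\left(k \right)} = \left(k^{2} + k^{2}\right) + 25 = 2 k^{2} + 25 = 25 + 2 k^{2}$)
$p = - \frac{11794523893}{13408587071}$ ($p = 97733 \left(- \frac{1}{101783}\right) - - \frac{10616}{131737} = - \frac{97733}{101783} + \frac{10616}{131737} = - \frac{11794523893}{13408587071} \approx -0.87962$)
$\left(Q{\left(517 \right)} + p\right) \left(476974 + 319452\right) = \left(\left(25 + 2 \cdot 517^{2}\right) - \frac{11794523893}{13408587071}\right) \left(476974 + 319452\right) = \left(\left(25 + 2 \cdot 267289\right) - \frac{11794523893}{13408587071}\right) 796426 = \left(\left(25 + 534578\right) - \frac{11794523893}{13408587071}\right) 796426 = \left(534603 - \frac{11794523893}{13408587071}\right) 796426 = \frac{7168259079393920}{13408587071} \cdot 796426 = \frac{5708987905565382129920}{13408587071}$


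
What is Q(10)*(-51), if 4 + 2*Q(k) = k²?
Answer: -2448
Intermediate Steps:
Q(k) = -2 + k²/2
Q(10)*(-51) = (-2 + (½)*10²)*(-51) = (-2 + (½)*100)*(-51) = (-2 + 50)*(-51) = 48*(-51) = -2448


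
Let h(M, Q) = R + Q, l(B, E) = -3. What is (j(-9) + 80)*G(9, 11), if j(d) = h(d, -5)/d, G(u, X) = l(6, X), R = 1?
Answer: -724/3 ≈ -241.33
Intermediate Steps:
h(M, Q) = 1 + Q
G(u, X) = -3
j(d) = -4/d (j(d) = (1 - 5)/d = -4/d)
(j(-9) + 80)*G(9, 11) = (-4/(-9) + 80)*(-3) = (-4*(-⅑) + 80)*(-3) = (4/9 + 80)*(-3) = (724/9)*(-3) = -724/3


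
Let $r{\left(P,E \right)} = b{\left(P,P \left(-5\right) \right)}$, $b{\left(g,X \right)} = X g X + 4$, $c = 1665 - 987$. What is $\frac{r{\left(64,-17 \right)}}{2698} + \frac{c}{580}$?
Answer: $\frac{950729891}{391210} \approx 2430.2$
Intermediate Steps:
$c = 678$ ($c = 1665 - 987 = 678$)
$b{\left(g,X \right)} = 4 + g X^{2}$ ($b{\left(g,X \right)} = g X^{2} + 4 = 4 + g X^{2}$)
$r{\left(P,E \right)} = 4 + 25 P^{3}$ ($r{\left(P,E \right)} = 4 + P \left(P \left(-5\right)\right)^{2} = 4 + P \left(- 5 P\right)^{2} = 4 + P 25 P^{2} = 4 + 25 P^{3}$)
$\frac{r{\left(64,-17 \right)}}{2698} + \frac{c}{580} = \frac{4 + 25 \cdot 64^{3}}{2698} + \frac{678}{580} = \left(4 + 25 \cdot 262144\right) \frac{1}{2698} + 678 \cdot \frac{1}{580} = \left(4 + 6553600\right) \frac{1}{2698} + \frac{339}{290} = 6553604 \cdot \frac{1}{2698} + \frac{339}{290} = \frac{3276802}{1349} + \frac{339}{290} = \frac{950729891}{391210}$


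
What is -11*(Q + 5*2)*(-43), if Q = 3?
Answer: 6149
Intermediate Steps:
-11*(Q + 5*2)*(-43) = -11*(3 + 5*2)*(-43) = -11*(3 + 10)*(-43) = -11*13*(-43) = -143*(-43) = 6149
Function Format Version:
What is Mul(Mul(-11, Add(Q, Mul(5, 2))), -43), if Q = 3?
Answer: 6149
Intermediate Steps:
Mul(Mul(-11, Add(Q, Mul(5, 2))), -43) = Mul(Mul(-11, Add(3, Mul(5, 2))), -43) = Mul(Mul(-11, Add(3, 10)), -43) = Mul(Mul(-11, 13), -43) = Mul(-143, -43) = 6149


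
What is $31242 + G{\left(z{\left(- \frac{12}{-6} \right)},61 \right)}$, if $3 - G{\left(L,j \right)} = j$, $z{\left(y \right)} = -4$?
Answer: $31184$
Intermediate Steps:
$G{\left(L,j \right)} = 3 - j$
$31242 + G{\left(z{\left(- \frac{12}{-6} \right)},61 \right)} = 31242 + \left(3 - 61\right) = 31242 - 58 = 31184$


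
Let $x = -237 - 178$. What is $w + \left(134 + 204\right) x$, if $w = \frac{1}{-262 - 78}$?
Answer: $- \frac{47691801}{340} \approx -1.4027 \cdot 10^{5}$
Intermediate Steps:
$w = - \frac{1}{340}$ ($w = \frac{1}{-340} = - \frac{1}{340} \approx -0.0029412$)
$x = -415$ ($x = -237 - 178 = -415$)
$w + \left(134 + 204\right) x = - \frac{1}{340} + \left(134 + 204\right) \left(-415\right) = - \frac{1}{340} + 338 \left(-415\right) = - \frac{1}{340} - 140270 = - \frac{47691801}{340}$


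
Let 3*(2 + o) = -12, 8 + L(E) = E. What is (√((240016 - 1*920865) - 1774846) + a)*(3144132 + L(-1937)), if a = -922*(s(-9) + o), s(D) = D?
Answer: 43456446210 + 103692171*I*√2255 ≈ 4.3456e+10 + 4.924e+9*I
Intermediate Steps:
L(E) = -8 + E
o = -6 (o = -2 + (⅓)*(-12) = -2 - 4 = -6)
a = 13830 (a = -922*(-9 - 6) = -922*(-15) = 13830)
(√((240016 - 1*920865) - 1774846) + a)*(3144132 + L(-1937)) = (√((240016 - 1*920865) - 1774846) + 13830)*(3144132 + (-8 - 1937)) = (√((240016 - 920865) - 1774846) + 13830)*(3144132 - 1945) = (√(-680849 - 1774846) + 13830)*3142187 = (√(-2455695) + 13830)*3142187 = (33*I*√2255 + 13830)*3142187 = (13830 + 33*I*√2255)*3142187 = 43456446210 + 103692171*I*√2255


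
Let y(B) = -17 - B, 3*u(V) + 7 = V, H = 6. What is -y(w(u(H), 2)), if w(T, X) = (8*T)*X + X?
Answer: 41/3 ≈ 13.667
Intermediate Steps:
u(V) = -7/3 + V/3
w(T, X) = X + 8*T*X (w(T, X) = 8*T*X + X = X + 8*T*X)
-y(w(u(H), 2)) = -(-17 - 2*(1 + 8*(-7/3 + (⅓)*6))) = -(-17 - 2*(1 + 8*(-7/3 + 2))) = -(-17 - 2*(1 + 8*(-⅓))) = -(-17 - 2*(1 - 8/3)) = -(-17 - 2*(-5)/3) = -(-17 - 1*(-10/3)) = -(-17 + 10/3) = -1*(-41/3) = 41/3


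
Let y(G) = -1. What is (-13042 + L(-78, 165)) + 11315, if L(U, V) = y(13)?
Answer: -1728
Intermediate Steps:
L(U, V) = -1
(-13042 + L(-78, 165)) + 11315 = (-13042 - 1) + 11315 = -13043 + 11315 = -1728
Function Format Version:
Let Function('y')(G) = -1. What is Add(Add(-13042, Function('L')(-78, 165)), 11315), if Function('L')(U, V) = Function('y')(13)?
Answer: -1728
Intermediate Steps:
Function('L')(U, V) = -1
Add(Add(-13042, Function('L')(-78, 165)), 11315) = Add(Add(-13042, -1), 11315) = Add(-13043, 11315) = -1728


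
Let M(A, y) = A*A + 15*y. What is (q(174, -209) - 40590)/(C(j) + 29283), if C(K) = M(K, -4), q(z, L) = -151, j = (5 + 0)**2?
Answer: -40741/29848 ≈ -1.3649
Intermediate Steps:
j = 25 (j = 5**2 = 25)
M(A, y) = A**2 + 15*y
C(K) = -60 + K**2 (C(K) = K**2 + 15*(-4) = K**2 - 60 = -60 + K**2)
(q(174, -209) - 40590)/(C(j) + 29283) = (-151 - 40590)/((-60 + 25**2) + 29283) = -40741/((-60 + 625) + 29283) = -40741/(565 + 29283) = -40741/29848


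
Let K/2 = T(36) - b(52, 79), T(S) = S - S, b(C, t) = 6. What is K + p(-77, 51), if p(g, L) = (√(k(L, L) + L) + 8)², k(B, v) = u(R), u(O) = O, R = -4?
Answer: 99 + 16*√47 ≈ 208.69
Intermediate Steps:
k(B, v) = -4
T(S) = 0
p(g, L) = (8 + √(-4 + L))² (p(g, L) = (√(-4 + L) + 8)² = (8 + √(-4 + L))²)
K = -12 (K = 2*(0 - 1*6) = 2*(0 - 6) = 2*(-6) = -12)
K + p(-77, 51) = -12 + (8 + √(-4 + 51))² = -12 + (8 + √47)²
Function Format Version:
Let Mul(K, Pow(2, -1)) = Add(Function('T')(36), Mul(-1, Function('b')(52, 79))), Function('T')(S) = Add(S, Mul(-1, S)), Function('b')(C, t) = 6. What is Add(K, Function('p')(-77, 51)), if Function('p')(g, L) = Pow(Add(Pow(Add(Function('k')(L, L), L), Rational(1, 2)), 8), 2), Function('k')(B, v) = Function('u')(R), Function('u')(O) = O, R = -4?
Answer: Add(99, Mul(16, Pow(47, Rational(1, 2)))) ≈ 208.69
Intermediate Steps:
Function('k')(B, v) = -4
Function('T')(S) = 0
Function('p')(g, L) = Pow(Add(8, Pow(Add(-4, L), Rational(1, 2))), 2) (Function('p')(g, L) = Pow(Add(Pow(Add(-4, L), Rational(1, 2)), 8), 2) = Pow(Add(8, Pow(Add(-4, L), Rational(1, 2))), 2))
K = -12 (K = Mul(2, Add(0, Mul(-1, 6))) = Mul(2, Add(0, -6)) = Mul(2, -6) = -12)
Add(K, Function('p')(-77, 51)) = Add(-12, Pow(Add(8, Pow(Add(-4, 51), Rational(1, 2))), 2)) = Add(-12, Pow(Add(8, Pow(47, Rational(1, 2))), 2))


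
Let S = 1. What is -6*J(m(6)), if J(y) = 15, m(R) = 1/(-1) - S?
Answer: -90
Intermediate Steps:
m(R) = -2 (m(R) = 1/(-1) - 1*1 = -1 - 1 = -2)
-6*J(m(6)) = -6*15 = -90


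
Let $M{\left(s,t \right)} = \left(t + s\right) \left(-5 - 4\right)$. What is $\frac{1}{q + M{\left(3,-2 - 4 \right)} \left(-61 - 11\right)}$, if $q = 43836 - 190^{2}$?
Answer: $\frac{1}{5792} \approx 0.00017265$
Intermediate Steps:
$M{\left(s,t \right)} = - 9 s - 9 t$ ($M{\left(s,t \right)} = \left(s + t\right) \left(-9\right) = - 9 s - 9 t$)
$q = 7736$ ($q = 43836 - 36100 = 7736$)
$\frac{1}{q + M{\left(3,-2 - 4 \right)} \left(-61 - 11\right)} = \frac{1}{7736 + \left(\left(-9\right) 3 - 9 \left(-2 - 4\right)\right) \left(-61 - 11\right)} = \frac{1}{7736 + \left(-27 - -54\right) \left(-72\right)} = \frac{1}{7736 + \left(-27 + 54\right) \left(-72\right)} = \frac{1}{7736 + 27 \left(-72\right)} = \frac{1}{7736 - 1944} = \frac{1}{5792}$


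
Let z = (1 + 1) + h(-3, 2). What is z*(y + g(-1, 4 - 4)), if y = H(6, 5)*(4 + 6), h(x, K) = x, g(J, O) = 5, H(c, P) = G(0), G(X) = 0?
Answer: -5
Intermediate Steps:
H(c, P) = 0
z = -1 (z = (1 + 1) - 3 = 2 - 3 = -1)
y = 0 (y = 0*(4 + 6) = 0*10 = 0)
z*(y + g(-1, 4 - 4)) = -(0 + 5) = -1*5 = -5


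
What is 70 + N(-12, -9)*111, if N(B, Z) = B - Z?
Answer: -263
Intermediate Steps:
70 + N(-12, -9)*111 = 70 + (-12 - 1*(-9))*111 = 70 + (-12 + 9)*111 = 70 - 3*111 = 70 - 333 = -263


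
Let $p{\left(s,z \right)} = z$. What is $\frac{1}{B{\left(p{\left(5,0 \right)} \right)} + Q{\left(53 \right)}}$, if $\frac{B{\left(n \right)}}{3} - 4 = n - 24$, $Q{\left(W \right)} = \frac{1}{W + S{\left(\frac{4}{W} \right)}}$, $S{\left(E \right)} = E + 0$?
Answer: $- \frac{2813}{168727} \approx -0.016672$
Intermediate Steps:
$S{\left(E \right)} = E$
$Q{\left(W \right)} = \frac{1}{W + \frac{4}{W}}$
$B{\left(n \right)} = -60 + 3 n$ ($B{\left(n \right)} = 12 + 3 \left(n - 24\right) = 12 + 3 \left(-24 + n\right) = 12 + \left(-72 + 3 n\right) = -60 + 3 n$)
$\frac{1}{B{\left(p{\left(5,0 \right)} \right)} + Q{\left(53 \right)}} = \frac{1}{\left(-60 + 3 \cdot 0\right) + \frac{53}{4 + 53^{2}}} = \frac{1}{\left(-60 + 0\right) + \frac{53}{4 + 2809}} = \frac{1}{-60 + \frac{53}{2813}} = \frac{1}{- \frac{168727}{2813}} = - \frac{2813}{168727}$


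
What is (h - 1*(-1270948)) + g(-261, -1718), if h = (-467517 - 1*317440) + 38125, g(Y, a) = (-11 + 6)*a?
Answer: 532706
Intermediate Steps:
g(Y, a) = -5*a
h = -746832 (h = (-467517 - 317440) + 38125 = -784957 + 38125 = -746832)
(h - 1*(-1270948)) + g(-261, -1718) = (-746832 - 1*(-1270948)) - 5*(-1718) = (-746832 + 1270948) + 8590 = 524116 + 8590 = 532706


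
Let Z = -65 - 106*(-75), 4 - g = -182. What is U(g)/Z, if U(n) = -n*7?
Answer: -1302/7885 ≈ -0.16512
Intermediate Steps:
g = 186 (g = 4 - 1*(-182) = 4 + 182 = 186)
U(n) = -7*n
Z = 7885 (Z = -65 + 7950 = 7885)
U(g)/Z = -7*186/7885 = -1302*1/7885 = -1302/7885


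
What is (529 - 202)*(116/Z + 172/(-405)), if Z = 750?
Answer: -298006/3375 ≈ -88.298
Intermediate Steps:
(529 - 202)*(116/Z + 172/(-405)) = (529 - 202)*(116/750 + 172/(-405)) = 327*(116*(1/750) + 172*(-1/405)) = 327*(58/375 - 172/405) = 327*(-2734/10125) = -298006/3375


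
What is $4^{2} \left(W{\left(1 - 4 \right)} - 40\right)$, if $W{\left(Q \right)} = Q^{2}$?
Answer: $-496$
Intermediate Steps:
$4^{2} \left(W{\left(1 - 4 \right)} - 40\right) = 4^{2} \left(\left(1 - 4\right)^{2} - 40\right) = 16 \left(\left(1 - 4\right)^{2} - 40\right) = 16 \left(\left(-3\right)^{2} - 40\right) = 16 \left(9 - 40\right) = 16 \left(-31\right) = -496$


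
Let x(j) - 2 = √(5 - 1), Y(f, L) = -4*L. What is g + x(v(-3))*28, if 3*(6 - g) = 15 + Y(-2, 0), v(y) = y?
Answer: 113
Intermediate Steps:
x(j) = 4 (x(j) = 2 + √(5 - 1) = 2 + √4 = 2 + 2 = 4)
g = 1 (g = 6 - (15 - 4*0)/3 = 6 - (15 + 0)/3 = 6 - ⅓*15 = 6 - 5 = 1)
g + x(v(-3))*28 = 1 + 4*28 = 1 + 112 = 113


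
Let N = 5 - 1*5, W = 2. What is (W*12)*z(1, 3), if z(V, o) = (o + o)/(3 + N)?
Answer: 48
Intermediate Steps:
N = 0 (N = 5 - 5 = 0)
z(V, o) = 2*o/3 (z(V, o) = (o + o)/(3 + 0) = (2*o)/3 = (2*o)*(⅓) = 2*o/3)
(W*12)*z(1, 3) = (2*12)*((⅔)*3) = 24*2 = 48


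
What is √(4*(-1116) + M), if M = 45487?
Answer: √41023 ≈ 202.54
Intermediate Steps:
√(4*(-1116) + M) = √(4*(-1116) + 45487) = √(-4464 + 45487) = √41023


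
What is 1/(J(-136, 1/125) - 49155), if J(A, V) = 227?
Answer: -1/48928 ≈ -2.0438e-5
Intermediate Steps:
1/(J(-136, 1/125) - 49155) = 1/(227 - 49155) = 1/(-48928) = -1/48928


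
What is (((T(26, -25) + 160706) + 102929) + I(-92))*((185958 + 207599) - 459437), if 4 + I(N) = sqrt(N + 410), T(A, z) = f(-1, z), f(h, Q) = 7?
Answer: -17368471440 - 65880*sqrt(318) ≈ -1.7370e+10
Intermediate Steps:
T(A, z) = 7
I(N) = -4 + sqrt(410 + N) (I(N) = -4 + sqrt(N + 410) = -4 + sqrt(410 + N))
(((T(26, -25) + 160706) + 102929) + I(-92))*((185958 + 207599) - 459437) = (((7 + 160706) + 102929) + (-4 + sqrt(410 - 92)))*((185958 + 207599) - 459437) = ((160713 + 102929) + (-4 + sqrt(318)))*(393557 - 459437) = (263642 + (-4 + sqrt(318)))*(-65880) = (263638 + sqrt(318))*(-65880) = -17368471440 - 65880*sqrt(318)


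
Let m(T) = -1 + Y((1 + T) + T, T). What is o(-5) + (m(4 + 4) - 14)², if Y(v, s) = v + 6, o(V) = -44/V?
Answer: 364/5 ≈ 72.800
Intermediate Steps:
Y(v, s) = 6 + v
m(T) = 6 + 2*T (m(T) = -1 + (6 + ((1 + T) + T)) = -1 + (6 + (1 + 2*T)) = -1 + (7 + 2*T) = 6 + 2*T)
o(-5) + (m(4 + 4) - 14)² = -44/(-5) + ((6 + 2*(4 + 4)) - 14)² = -44*(-⅕) + ((6 + 2*8) - 14)² = 44/5 + ((6 + 16) - 14)² = 44/5 + (22 - 14)² = 44/5 + 8² = 44/5 + 64 = 364/5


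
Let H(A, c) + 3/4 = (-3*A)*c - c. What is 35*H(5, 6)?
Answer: -13545/4 ≈ -3386.3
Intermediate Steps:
H(A, c) = -¾ - c - 3*A*c (H(A, c) = -¾ + ((-3*A)*c - c) = -¾ + (-3*A*c - c) = -¾ + (-c - 3*A*c) = -¾ - c - 3*A*c)
35*H(5, 6) = 35*(-¾ - 1*6 - 3*5*6) = 35*(-¾ - 6 - 90) = 35*(-387/4) = -13545/4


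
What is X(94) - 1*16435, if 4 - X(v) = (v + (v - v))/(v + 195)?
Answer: -4748653/289 ≈ -16431.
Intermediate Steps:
X(v) = 4 - v/(195 + v) (X(v) = 4 - (v + (v - v))/(v + 195) = 4 - (v + 0)/(195 + v) = 4 - v/(195 + v))
X(94) - 1*16435 = 3*(260 + 94)/(195 + 94) - 1*16435 = 3*354/289 - 16435 = 3*(1/289)*354 - 16435 = 1062/289 - 16435 = -4748653/289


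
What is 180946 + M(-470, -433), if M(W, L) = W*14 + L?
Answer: 173933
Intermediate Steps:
M(W, L) = L + 14*W (M(W, L) = 14*W + L = L + 14*W)
180946 + M(-470, -433) = 180946 + (-433 + 14*(-470)) = 180946 + (-433 - 6580) = 180946 - 7013 = 173933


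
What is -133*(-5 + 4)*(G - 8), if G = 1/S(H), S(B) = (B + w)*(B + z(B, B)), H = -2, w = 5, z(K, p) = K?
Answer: -12901/12 ≈ -1075.1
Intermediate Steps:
S(B) = 2*B*(5 + B) (S(B) = (B + 5)*(B + B) = (5 + B)*(2*B) = 2*B*(5 + B))
G = -1/12 (G = 1/(2*(-2)*(5 - 2)) = 1/(2*(-2)*3) = 1/(-12) = -1/12 ≈ -0.083333)
-133*(-5 + 4)*(G - 8) = -133*(-5 + 4)*(-1/12 - 8) = -(-133)*(-97)/12 = -133*97/12 = -12901/12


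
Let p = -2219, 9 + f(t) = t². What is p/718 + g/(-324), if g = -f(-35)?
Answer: 38533/58158 ≈ 0.66256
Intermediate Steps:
f(t) = -9 + t²
g = -1216 (g = -(-9 + (-35)²) = -(-9 + 1225) = -1*1216 = -1216)
p/718 + g/(-324) = -2219/718 - 1216/(-324) = -2219*1/718 - 1216*(-1/324) = -2219/718 + 304/81 = 38533/58158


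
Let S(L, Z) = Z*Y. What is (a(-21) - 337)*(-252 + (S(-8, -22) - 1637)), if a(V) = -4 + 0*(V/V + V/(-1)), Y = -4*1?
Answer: 614141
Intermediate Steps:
Y = -4
S(L, Z) = -4*Z (S(L, Z) = Z*(-4) = -4*Z)
a(V) = -4 (a(V) = -4 + 0*(1 + V*(-1)) = -4 + 0*(1 - V) = -4 + 0 = -4)
(a(-21) - 337)*(-252 + (S(-8, -22) - 1637)) = (-4 - 337)*(-252 + (-4*(-22) - 1637)) = -341*(-252 + (88 - 1637)) = -341*(-252 - 1549) = -341*(-1801) = 614141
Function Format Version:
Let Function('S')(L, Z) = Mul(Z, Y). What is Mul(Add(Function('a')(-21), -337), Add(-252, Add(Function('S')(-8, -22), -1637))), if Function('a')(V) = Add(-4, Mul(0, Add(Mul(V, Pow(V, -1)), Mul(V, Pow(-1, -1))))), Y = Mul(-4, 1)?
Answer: 614141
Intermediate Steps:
Y = -4
Function('S')(L, Z) = Mul(-4, Z) (Function('S')(L, Z) = Mul(Z, -4) = Mul(-4, Z))
Function('a')(V) = -4 (Function('a')(V) = Add(-4, Mul(0, Add(1, Mul(V, -1)))) = Add(-4, Mul(0, Add(1, Mul(-1, V)))) = Add(-4, 0) = -4)
Mul(Add(Function('a')(-21), -337), Add(-252, Add(Function('S')(-8, -22), -1637))) = Mul(Add(-4, -337), Add(-252, Add(Mul(-4, -22), -1637))) = Mul(-341, Add(-252, Add(88, -1637))) = Mul(-341, Add(-252, -1549)) = Mul(-341, -1801) = 614141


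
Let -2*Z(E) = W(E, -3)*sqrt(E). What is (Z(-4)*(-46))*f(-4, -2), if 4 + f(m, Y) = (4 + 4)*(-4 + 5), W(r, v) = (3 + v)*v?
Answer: 0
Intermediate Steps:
W(r, v) = v*(3 + v)
f(m, Y) = 4 (f(m, Y) = -4 + (4 + 4)*(-4 + 5) = -4 + 8*1 = -4 + 8 = 4)
Z(E) = 0 (Z(E) = -(-3*(3 - 3))*sqrt(E)/2 = -(-3*0)*sqrt(E)/2 = -0*sqrt(E) = -1/2*0 = 0)
(Z(-4)*(-46))*f(-4, -2) = (0*(-46))*4 = 0*4 = 0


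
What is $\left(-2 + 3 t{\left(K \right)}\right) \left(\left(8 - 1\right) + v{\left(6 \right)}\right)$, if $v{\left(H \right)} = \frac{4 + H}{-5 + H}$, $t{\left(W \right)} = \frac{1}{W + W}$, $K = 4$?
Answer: $- \frac{221}{8} \approx -27.625$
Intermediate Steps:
$t{\left(W \right)} = \frac{1}{2 W}$
$v{\left(H \right)} = \frac{4 + H}{-5 + H}$
$\left(-2 + 3 t{\left(K \right)}\right) \left(\left(8 - 1\right) + v{\left(6 \right)}\right) = \left(-2 + 3 \frac{1}{2 \cdot 4}\right) \left(\left(8 - 1\right) + \frac{4 + 6}{-5 + 6}\right) = \left(-2 + 3 \cdot \frac{1}{2} \cdot \frac{1}{4}\right) \left(7 + 1^{-1} \cdot 10\right) = \left(-2 + 3 \cdot \frac{1}{8}\right) \left(7 + 1 \cdot 10\right) = \left(-2 + \frac{3}{8}\right) \left(7 + 10\right) = \left(- \frac{13}{8}\right) 17 = - \frac{221}{8}$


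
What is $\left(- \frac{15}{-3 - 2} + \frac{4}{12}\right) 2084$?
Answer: $\frac{20840}{3} \approx 6946.7$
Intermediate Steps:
$\left(- \frac{15}{-3 - 2} + \frac{4}{12}\right) 2084 = \left(- \frac{15}{-3 - 2} + 4 \cdot \frac{1}{12}\right) 2084 = \left(- \frac{15}{-5} + \frac{1}{3}\right) 2084 = \left(\left(-15\right) \left(- \frac{1}{5}\right) + \frac{1}{3}\right) 2084 = \left(3 + \frac{1}{3}\right) 2084 = \frac{10}{3} \cdot 2084 = \frac{20840}{3}$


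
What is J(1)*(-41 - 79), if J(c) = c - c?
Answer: 0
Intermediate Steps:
J(c) = 0
J(1)*(-41 - 79) = 0*(-41 - 79) = 0*(-120) = 0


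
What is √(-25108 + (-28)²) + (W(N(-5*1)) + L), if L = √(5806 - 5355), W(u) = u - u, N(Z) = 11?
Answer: √451 + 2*I*√6081 ≈ 21.237 + 155.96*I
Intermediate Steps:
W(u) = 0
L = √451 ≈ 21.237
√(-25108 + (-28)²) + (W(N(-5*1)) + L) = √(-25108 + (-28)²) + (0 + √451) = √(-25108 + 784) + √451 = √(-24324) + √451 = 2*I*√6081 + √451 = √451 + 2*I*√6081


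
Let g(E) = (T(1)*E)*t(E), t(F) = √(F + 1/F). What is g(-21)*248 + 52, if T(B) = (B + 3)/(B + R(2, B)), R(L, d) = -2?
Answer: 52 + 992*I*√9282 ≈ 52.0 + 95572.0*I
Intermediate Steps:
T(B) = (3 + B)/(-2 + B) (T(B) = (B + 3)/(B - 2) = (3 + B)/(-2 + B))
g(E) = -4*E*√(E + 1/E) (g(E) = (((3 + 1)/(-2 + 1))*E)*√(E + 1/E) = ((4/(-1))*E)*√(E + 1/E) = ((-1*4)*E)*√(E + 1/E) = (-4*E)*√(E + 1/E) = -4*E*√(E + 1/E))
g(-21)*248 + 52 = -4*(-21)*√(-21 + 1/(-21))*248 + 52 = -4*(-21)*√(-21 - 1/21)*248 + 52 = -4*(-21)*√(-442/21)*248 + 52 = -4*(-21)*I*√9282/21*248 + 52 = (4*I*√9282)*248 + 52 = 992*I*√9282 + 52 = 52 + 992*I*√9282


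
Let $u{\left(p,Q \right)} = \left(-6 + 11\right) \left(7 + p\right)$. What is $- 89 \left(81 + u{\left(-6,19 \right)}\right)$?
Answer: $-7654$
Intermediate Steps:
$u{\left(p,Q \right)} = 35 + 5 p$ ($u{\left(p,Q \right)} = 5 \left(7 + p\right) = 35 + 5 p$)
$- 89 \left(81 + u{\left(-6,19 \right)}\right) = - 89 \left(81 + \left(35 + 5 \left(-6\right)\right)\right) = - 89 \left(81 + \left(35 - 30\right)\right) = - 89 \left(81 + 5\right) = \left(-89\right) 86 = -7654$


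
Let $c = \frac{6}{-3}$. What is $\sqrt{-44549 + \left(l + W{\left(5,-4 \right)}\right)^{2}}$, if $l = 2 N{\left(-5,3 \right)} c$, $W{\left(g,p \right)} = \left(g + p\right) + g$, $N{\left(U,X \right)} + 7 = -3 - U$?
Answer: $i \sqrt{43873} \approx 209.46 i$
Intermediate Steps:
$N{\left(U,X \right)} = -10 - U$ ($N{\left(U,X \right)} = -7 - \left(3 + U\right) = -10 - U$)
$W{\left(g,p \right)} = p + 2 g$
$c = -2$ ($c = 6 \left(- \frac{1}{3}\right) = -2$)
$l = 20$ ($l = 2 \left(-10 - -5\right) \left(-2\right) = 2 \left(-10 + 5\right) \left(-2\right) = 2 \left(-5\right) \left(-2\right) = \left(-10\right) \left(-2\right) = 20$)
$\sqrt{-44549 + \left(l + W{\left(5,-4 \right)}\right)^{2}} = \sqrt{-44549 + \left(20 + \left(-4 + 2 \cdot 5\right)\right)^{2}} = \sqrt{-44549 + \left(20 + \left(-4 + 10\right)\right)^{2}} = \sqrt{-44549 + \left(20 + 6\right)^{2}} = \sqrt{-44549 + 26^{2}} = \sqrt{-44549 + 676} = \sqrt{-43873} = i \sqrt{43873}$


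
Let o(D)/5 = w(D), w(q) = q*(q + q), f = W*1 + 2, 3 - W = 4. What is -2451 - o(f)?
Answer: -2461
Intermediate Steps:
W = -1 (W = 3 - 1*4 = 3 - 4 = -1)
f = 1 (f = -1*1 + 2 = -1 + 2 = 1)
w(q) = 2*q**2 (w(q) = q*(2*q) = 2*q**2)
o(D) = 10*D**2 (o(D) = 5*(2*D**2) = 10*D**2)
-2451 - o(f) = -2451 - 10*1**2 = -2451 - 10 = -2461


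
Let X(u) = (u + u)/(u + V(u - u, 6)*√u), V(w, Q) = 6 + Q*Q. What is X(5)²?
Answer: 35380/3094081 - 1680*√5/3094081 ≈ 0.010221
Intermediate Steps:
V(w, Q) = 6 + Q²
X(u) = 2*u/(u + 42*√u) (X(u) = (u + u)/(u + (6 + 6²)*√u) = (2*u)/(u + (6 + 36)*√u) = (2*u)/(u + 42*√u) = 2*u/(u + 42*√u))
X(5)² = (2*5/(5 + 42*√5))² = (10/(5 + 42*√5))² = 100/(5 + 42*√5)²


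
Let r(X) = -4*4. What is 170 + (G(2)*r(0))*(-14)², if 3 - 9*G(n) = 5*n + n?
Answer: 3306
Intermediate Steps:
r(X) = -16
G(n) = ⅓ - 2*n/3 (G(n) = ⅓ - (5*n + n)/9 = ⅓ - 2*n/3)
170 + (G(2)*r(0))*(-14)² = 170 + ((⅓ - ⅔*2)*(-16))*(-14)² = 170 + ((⅓ - 4/3)*(-16))*196 = 170 - 1*(-16)*196 = 170 + 16*196 = 170 + 3136 = 3306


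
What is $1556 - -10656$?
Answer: $12212$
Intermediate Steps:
$1556 - -10656 = 1556 + 10656 = 12212$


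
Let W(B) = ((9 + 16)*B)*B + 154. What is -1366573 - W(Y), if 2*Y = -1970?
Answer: -25622352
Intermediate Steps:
Y = -985 (Y = (1/2)*(-1970) = -985)
W(B) = 154 + 25*B**2 (W(B) = (25*B)*B + 154 = 25*B**2 + 154 = 154 + 25*B**2)
-1366573 - W(Y) = -1366573 - (154 + 25*(-985)**2) = -1366573 - (154 + 25*970225) = -1366573 - (154 + 24255625) = -1366573 - 1*24255779 = -1366573 - 24255779 = -25622352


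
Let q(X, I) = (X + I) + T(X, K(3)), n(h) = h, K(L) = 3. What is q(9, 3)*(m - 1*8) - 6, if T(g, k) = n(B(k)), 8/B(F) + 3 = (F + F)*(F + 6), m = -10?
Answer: -3822/17 ≈ -224.82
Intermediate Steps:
B(F) = 8/(-3 + 2*F*(6 + F)) (B(F) = 8/(-3 + (F + F)*(F + 6)) = 8/(-3 + (2*F)*(6 + F)) = 8/(-3 + 2*F*(6 + F)))
T(g, k) = 8/(-3 + 2*k² + 12*k)
q(X, I) = 8/51 + I + X (q(X, I) = (X + I) + 8/(-3 + 2*3² + 12*3) = (I + X) + 8/(-3 + 2*9 + 36) = (I + X) + 8/(-3 + 18 + 36) = (I + X) + 8/51 = 8/51 + I + X)
q(9, 3)*(m - 1*8) - 6 = (8/51 + 3 + 9)*(-10 - 1*8) - 6 = 620*(-10 - 8)/51 - 6 = (620/51)*(-18) - 6 = -3720/17 - 6 = -3822/17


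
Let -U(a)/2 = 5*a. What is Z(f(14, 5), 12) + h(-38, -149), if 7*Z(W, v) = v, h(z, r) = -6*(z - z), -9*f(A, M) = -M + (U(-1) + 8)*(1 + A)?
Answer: 12/7 ≈ 1.7143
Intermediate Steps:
U(a) = -10*a
f(A, M) = -2 - 2*A + M/9 (f(A, M) = -(-M + (-10*(-1) + 8)*(1 + A))/9 = -(-M + (10 + 8)*(1 + A))/9 = -(-M + 18*(1 + A))/9 = -(-M + (18 + 18*A))/9 = -(18 - M + 18*A)/9 = -2 - 2*A + M/9)
h(z, r) = 0 (h(z, r) = -6*0 = 0)
Z(W, v) = v/7
Z(f(14, 5), 12) + h(-38, -149) = (⅐)*12 + 0 = 12/7 + 0 = 12/7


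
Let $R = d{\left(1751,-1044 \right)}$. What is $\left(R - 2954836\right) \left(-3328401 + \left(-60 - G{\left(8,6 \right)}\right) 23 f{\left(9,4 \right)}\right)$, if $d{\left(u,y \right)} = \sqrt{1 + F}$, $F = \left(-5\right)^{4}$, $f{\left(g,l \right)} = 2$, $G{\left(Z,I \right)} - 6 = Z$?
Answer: $9844937358980 - 3331805 \sqrt{626} \approx 9.8449 \cdot 10^{12}$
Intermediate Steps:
$G{\left(Z,I \right)} = 6 + Z$
$F = 625$
$d{\left(u,y \right)} = \sqrt{626}$ ($d{\left(u,y \right)} = \sqrt{1 + 625} = \sqrt{626}$)
$R = \sqrt{626} \approx 25.02$
$\left(R - 2954836\right) \left(-3328401 + \left(-60 - G{\left(8,6 \right)}\right) 23 f{\left(9,4 \right)}\right) = \left(\sqrt{626} - 2954836\right) \left(-3328401 + \left(-60 - \left(6 + 8\right)\right) 23 \cdot 2\right) = \left(-2954836 + \sqrt{626}\right) \left(-3328401 + \left(-60 - 14\right) 23 \cdot 2\right) = \left(-2954836 + \sqrt{626}\right) \left(-3328401 + \left(-74\right) 23 \cdot 2\right) = \left(-2954836 + \sqrt{626}\right) \left(-3328401 - 3404\right) = \left(-2954836 + \sqrt{626}\right) \left(-3331805\right) = 9844937358980 - 3331805 \sqrt{626}$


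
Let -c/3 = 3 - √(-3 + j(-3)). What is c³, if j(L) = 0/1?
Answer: 648*I*√3 ≈ 1122.4*I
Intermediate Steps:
j(L) = 0 (j(L) = 0*1 = 0)
c = -9 + 3*I*√3 (c = -3*(3 - √(-3 + 0)) = -3*(3 - √(-3)) = -3*(3 - I*√3) = -9 + 3*I*√3 ≈ -9.0 + 5.1962*I)
c³ = (-9 + 3*I*√3)³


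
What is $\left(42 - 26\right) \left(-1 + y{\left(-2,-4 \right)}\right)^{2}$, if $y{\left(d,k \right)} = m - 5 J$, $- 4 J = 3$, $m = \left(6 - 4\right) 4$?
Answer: $1849$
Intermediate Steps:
$m = 8$ ($m = 2 \cdot 4 = 8$)
$J = - \frac{3}{4}$ ($J = \left(- \frac{1}{4}\right) 3 = - \frac{3}{4} \approx -0.75$)
$y{\left(d,k \right)} = \frac{47}{4}$ ($y{\left(d,k \right)} = 8 - - \frac{15}{4} = 8 + \frac{15}{4} = \frac{47}{4}$)
$\left(42 - 26\right) \left(-1 + y{\left(-2,-4 \right)}\right)^{2} = \left(42 - 26\right) \left(-1 + \frac{47}{4}\right)^{2} = 16 \left(\frac{43}{4}\right)^{2} = 16 \cdot \frac{1849}{16} = 1849$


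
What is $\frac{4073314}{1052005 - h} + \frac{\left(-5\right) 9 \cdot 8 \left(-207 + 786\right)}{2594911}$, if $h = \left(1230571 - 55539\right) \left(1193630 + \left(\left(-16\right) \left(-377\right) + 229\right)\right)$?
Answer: $- \frac{293892058023344134}{3658589072445678877} \approx -0.080329$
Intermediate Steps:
$h = 1409910321512$ ($h = 1175032 \left(1193630 + \left(6032 + 229\right)\right) = 1175032 \left(1193630 + 6261\right) = 1175032 \cdot 1199891 = 1409910321512$)
$\frac{4073314}{1052005 - h} + \frac{\left(-5\right) 9 \cdot 8 \left(-207 + 786\right)}{2594911} = \frac{4073314}{1052005 - 1409910321512} + \frac{\left(-5\right) 9 \cdot 8 \left(-207 + 786\right)}{2594911} = \frac{4073314}{1052005 - 1409910321512} + \left(-45\right) 8 \cdot 579 \cdot \frac{1}{2594911} = \frac{4073314}{-1409909269507} + \left(-360\right) 579 \cdot \frac{1}{2594911} = 4073314 \left(- \frac{1}{1409909269507}\right) - \frac{208440}{2594911} = - \frac{4073314}{1409909269507} - \frac{208440}{2594911} = - \frac{293892058023344134}{3658589072445678877}$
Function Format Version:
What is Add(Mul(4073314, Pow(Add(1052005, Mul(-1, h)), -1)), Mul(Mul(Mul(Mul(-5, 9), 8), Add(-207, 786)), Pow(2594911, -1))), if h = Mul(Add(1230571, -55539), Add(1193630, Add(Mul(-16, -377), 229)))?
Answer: Rational(-293892058023344134, 3658589072445678877) ≈ -0.080329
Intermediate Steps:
h = 1409910321512 (h = Mul(1175032, Add(1193630, Add(6032, 229))) = Mul(1175032, Add(1193630, 6261)) = Mul(1175032, 1199891) = 1409910321512)
Add(Mul(4073314, Pow(Add(1052005, Mul(-1, h)), -1)), Mul(Mul(Mul(Mul(-5, 9), 8), Add(-207, 786)), Pow(2594911, -1))) = Add(Mul(4073314, Pow(Add(1052005, Mul(-1, 1409910321512)), -1)), Mul(Mul(Mul(Mul(-5, 9), 8), Add(-207, 786)), Pow(2594911, -1))) = Add(Mul(4073314, Pow(Add(1052005, -1409910321512), -1)), Mul(Mul(Mul(-45, 8), 579), Rational(1, 2594911))) = Add(Mul(4073314, Pow(-1409909269507, -1)), Mul(Mul(-360, 579), Rational(1, 2594911))) = Add(Mul(4073314, Rational(-1, 1409909269507)), Mul(-208440, Rational(1, 2594911))) = Add(Rational(-4073314, 1409909269507), Rational(-208440, 2594911)) = Rational(-293892058023344134, 3658589072445678877)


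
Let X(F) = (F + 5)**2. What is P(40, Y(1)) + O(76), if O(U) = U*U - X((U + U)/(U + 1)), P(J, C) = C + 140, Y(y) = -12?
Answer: 34716447/5929 ≈ 5855.4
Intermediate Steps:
X(F) = (5 + F)**2
P(J, C) = 140 + C
O(U) = U**2 - (5 + 2*U/(1 + U))**2 (O(U) = U*U - (5 + (U + U)/(U + 1))**2 = U**2 - (5 + (2*U)/(1 + U))**2 = U**2 - (5 + 2*U/(1 + U))**2)
P(40, Y(1)) + O(76) = (140 - 12) + (76**2 - (5 + 7*76)**2/(1 + 76)**2) = 128 + (5776 - 1*(5 + 532)**2/77**2) = 128 + (5776 - 1*1/5929*537**2) = 128 + (5776 - 1*1/5929*288369) = 128 + (5776 - 288369/5929) = 128 + 33957535/5929 = 34716447/5929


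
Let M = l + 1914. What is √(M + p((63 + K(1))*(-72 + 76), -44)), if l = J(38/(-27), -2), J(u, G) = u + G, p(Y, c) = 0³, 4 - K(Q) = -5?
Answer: √154758/9 ≈ 43.710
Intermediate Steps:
K(Q) = 9 (K(Q) = 4 - 1*(-5) = 4 + 5 = 9)
p(Y, c) = 0
J(u, G) = G + u
l = -92/27 (l = -2 + 38/(-27) = -2 + 38*(-1/27) = -2 - 38/27 = -92/27 ≈ -3.4074)
M = 51586/27 (M = -92/27 + 1914 = 51586/27 ≈ 1910.6)
√(M + p((63 + K(1))*(-72 + 76), -44)) = √(51586/27 + 0) = √(51586/27) = √154758/9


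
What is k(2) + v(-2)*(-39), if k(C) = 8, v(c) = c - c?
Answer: 8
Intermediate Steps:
v(c) = 0
k(2) + v(-2)*(-39) = 8 + 0*(-39) = 8 + 0 = 8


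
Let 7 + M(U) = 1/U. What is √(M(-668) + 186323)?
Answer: √20784667529/334 ≈ 431.64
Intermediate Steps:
M(U) = -7 + 1/U
√(M(-668) + 186323) = √((-7 + 1/(-668)) + 186323) = √((-7 - 1/668) + 186323) = √(-4677/668 + 186323) = √(124459087/668) = √20784667529/334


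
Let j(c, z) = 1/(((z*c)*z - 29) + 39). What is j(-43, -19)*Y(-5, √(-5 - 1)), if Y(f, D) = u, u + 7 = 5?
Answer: 2/15513 ≈ 0.00012892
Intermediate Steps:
u = -2 (u = -7 + 5 = -2)
Y(f, D) = -2
j(c, z) = 1/(10 + c*z²) (j(c, z) = 1/(((c*z)*z - 29) + 39) = 1/((c*z² - 29) + 39) = 1/((-29 + c*z²) + 39) = 1/(10 + c*z²))
j(-43, -19)*Y(-5, √(-5 - 1)) = -2/(10 - 43*(-19)²) = -2/(10 - 43*361) = -2/(10 - 15523) = -2/(-15513) = -1/15513*(-2) = 2/15513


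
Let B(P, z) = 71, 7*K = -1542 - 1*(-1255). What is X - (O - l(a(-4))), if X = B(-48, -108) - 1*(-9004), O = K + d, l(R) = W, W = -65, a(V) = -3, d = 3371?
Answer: 5680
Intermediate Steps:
K = -41 (K = (-1542 - 1*(-1255))/7 = (-1542 + 1255)/7 = (⅐)*(-287) = -41)
l(R) = -65
O = 3330 (O = -41 + 3371 = 3330)
X = 9075 (X = 71 - 1*(-9004) = 71 + 9004 = 9075)
X - (O - l(a(-4))) = 9075 - (3330 - 1*(-65)) = 9075 - (3330 + 65) = 9075 - 1*3395 = 9075 - 3395 = 5680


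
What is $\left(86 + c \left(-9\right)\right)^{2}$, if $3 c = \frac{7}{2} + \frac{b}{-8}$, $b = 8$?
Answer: $\frac{24649}{4} \approx 6162.3$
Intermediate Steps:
$c = \frac{5}{6}$ ($c = \frac{\frac{7}{2} + \frac{8}{-8}}{3} = \frac{7 \cdot \frac{1}{2} + 8 \left(- \frac{1}{8}\right)}{3} = \frac{\frac{7}{2} - 1}{3} = \frac{1}{3} \cdot \frac{5}{2} = \frac{5}{6} \approx 0.83333$)
$\left(86 + c \left(-9\right)\right)^{2} = \left(86 + \frac{5}{6} \left(-9\right)\right)^{2} = \left(86 - \frac{15}{2}\right)^{2} = \left(\frac{157}{2}\right)^{2} = \frac{24649}{4}$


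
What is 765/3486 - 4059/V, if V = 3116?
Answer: -47829/44156 ≈ -1.0832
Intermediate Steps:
765/3486 - 4059/V = 765/3486 - 4059/3116 = 765*(1/3486) - 4059*1/3116 = 255/1162 - 99/76 = -47829/44156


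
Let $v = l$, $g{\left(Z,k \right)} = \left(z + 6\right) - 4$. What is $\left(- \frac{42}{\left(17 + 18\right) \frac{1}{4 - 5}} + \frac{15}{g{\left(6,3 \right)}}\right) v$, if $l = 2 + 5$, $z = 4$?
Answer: $\frac{259}{10} \approx 25.9$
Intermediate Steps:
$g{\left(Z,k \right)} = 6$ ($g{\left(Z,k \right)} = \left(4 + 6\right) - 4 = 10 - 4 = 6$)
$l = 7$
$v = 7$
$\left(- \frac{42}{\left(17 + 18\right) \frac{1}{4 - 5}} + \frac{15}{g{\left(6,3 \right)}}\right) v = \left(- \frac{42}{\left(17 + 18\right) \frac{1}{4 - 5}} + \frac{15}{6}\right) 7 = \left(- \frac{42}{35 \frac{1}{-1}} + 15 \cdot \frac{1}{6}\right) 7 = \left(- \frac{42}{35 \left(-1\right)} + \frac{5}{2}\right) 7 = \left(- \frac{42}{-35} + \frac{5}{2}\right) 7 = \left(\left(-42\right) \left(- \frac{1}{35}\right) + \frac{5}{2}\right) 7 = \left(\frac{6}{5} + \frac{5}{2}\right) 7 = \frac{37}{10} \cdot 7 = \frac{259}{10}$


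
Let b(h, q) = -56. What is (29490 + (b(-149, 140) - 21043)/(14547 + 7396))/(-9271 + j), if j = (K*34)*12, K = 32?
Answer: 647077971/83054255 ≈ 7.7910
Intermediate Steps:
j = 13056 (j = (32*34)*12 = 1088*12 = 13056)
(29490 + (b(-149, 140) - 21043)/(14547 + 7396))/(-9271 + j) = (29490 + (-56 - 21043)/(14547 + 7396))/(-9271 + 13056) = (29490 - 21099/21943)/3785 = (29490 - 21099*1/21943)*(1/3785) = (29490 - 21099/21943)*(1/3785) = (647077971/21943)*(1/3785) = 647077971/83054255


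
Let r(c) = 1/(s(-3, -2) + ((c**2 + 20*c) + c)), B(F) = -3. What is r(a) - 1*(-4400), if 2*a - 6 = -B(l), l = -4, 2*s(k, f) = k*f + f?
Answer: 2054804/467 ≈ 4400.0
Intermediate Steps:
s(k, f) = f/2 + f*k/2 (s(k, f) = (k*f + f)/2 = (f*k + f)/2 = (f + f*k)/2 = f/2 + f*k/2)
a = 9/2 (a = 3 + (-1*(-3))/2 = 3 + (1/2)*3 = 3 + 3/2 = 9/2 ≈ 4.5000)
r(c) = 1/(2 + c**2 + 21*c) (r(c) = 1/((1/2)*(-2)*(1 - 3) + ((c**2 + 20*c) + c)) = 1/((1/2)*(-2)*(-2) + (c**2 + 21*c)) = 1/(2 + (c**2 + 21*c)) = 1/(2 + c**2 + 21*c))
r(a) - 1*(-4400) = 1/(2 + (9/2)**2 + 21*(9/2)) - 1*(-4400) = 1/(2 + 81/4 + 189/2) + 4400 = 1/(467/4) + 4400 = 4/467 + 4400 = 2054804/467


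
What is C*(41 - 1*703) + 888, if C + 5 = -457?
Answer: 306732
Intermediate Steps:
C = -462 (C = -5 - 457 = -462)
C*(41 - 1*703) + 888 = -462*(41 - 1*703) + 888 = -462*(41 - 703) + 888 = -462*(-662) + 888 = 305844 + 888 = 306732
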